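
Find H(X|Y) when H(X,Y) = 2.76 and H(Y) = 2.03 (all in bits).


H(X|Y) = H(X,Y) - H(Y) = 2.76 - 2.03 = 0.73

0.73 bits


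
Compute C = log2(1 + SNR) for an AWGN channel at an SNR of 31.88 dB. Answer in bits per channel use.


SNR_linear = 10^(31.88/10) = 1541.7005; C = log2(1 + SNR_linear) = log2(1 + 1541.7005) = 10.5912

10.5912 bits/channel use


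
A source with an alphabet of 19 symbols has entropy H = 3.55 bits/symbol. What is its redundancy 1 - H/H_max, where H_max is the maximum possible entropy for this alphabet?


H_max = log2(K) = log2(19) = 4.2479 bits/symbol. Redundancy = 1 - H/H_max = 1 - 3.55/4.2479 = 1 - 0.8357 = 0.1643

0.1643


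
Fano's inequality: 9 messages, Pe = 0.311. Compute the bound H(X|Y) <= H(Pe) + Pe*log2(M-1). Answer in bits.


H(Pe) = -Pe*log2(Pe) - (1-Pe)*log2(1-Pe) = -0.311*log2(0.311) - 0.689*log2(0.689) = 0.524039 + 0.370285 = 0.8943. Pe*log2(M-1) = 0.311*log2(8) = 0.933000. Bound = H(Pe) + Pe*log2(M-1) = 0.524039 + 0.370285 + 0.933000 = 1.8273

1.8273 bits


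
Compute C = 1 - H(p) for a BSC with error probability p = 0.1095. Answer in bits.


H(p) = -p*log2(p) - (1-p)*log2(1-p) = -0.1095*log2(0.1095) - 0.8905*log2(0.8905) = 0.349414 + 0.148992 = 0.4984. C = 1 - H(p) = 1 - 0.4984 = 0.5016

0.5016 bits


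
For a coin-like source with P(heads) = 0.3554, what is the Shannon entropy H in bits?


H = -p*log2(p) - (1-p)*log2(1-p). -0.3554*log2(0.3554) = 0.530429; -0.6446*log2(0.6446) = 0.408370. H = 0.530429 + 0.408370 = 0.9388

0.9388 bits


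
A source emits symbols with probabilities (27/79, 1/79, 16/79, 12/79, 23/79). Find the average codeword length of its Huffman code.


Huffman construction (repeatedly merge the two least-probable nodes; each merge adds 1 bit to every symbol beneath it): 1/79 + 12/79 = 13/79; 13/79 + 16/79 = 29/79; 23/79 + 27/79 = 50/79; 29/79 + 50/79 = 1. Resulting codeword lengths (in the order the probabilities were given): (2, 3, 2, 3, 2). L_avg = sum(p_i * l_i) = 27/79*2 + 1/79*3 + 16/79*2 + 12/79*3 + 23/79*2 = 171/79 = 2.1646

2.1646 bits


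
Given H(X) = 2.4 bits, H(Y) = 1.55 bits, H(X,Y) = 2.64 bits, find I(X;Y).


I(X;Y) = H(X) + H(Y) - H(X,Y) = 2.4 + 1.55 - 2.64 = 1.31

1.31 bits


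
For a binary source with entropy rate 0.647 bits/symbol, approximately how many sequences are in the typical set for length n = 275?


log2|A_typical| = nH = 275 * 0.647 = 177.925, so |A_typical| ~ 2^177.925 = 3.637e+53

3.637e+53


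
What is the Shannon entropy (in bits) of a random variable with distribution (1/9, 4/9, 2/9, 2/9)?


H = -sum(p_i * log2(p_i)). Terms: -(1/9)*log2(1/9) = 0.352214; -(4/9)*log2(4/9) = 0.519967; -(2/9)*log2(2/9) = 0.482206; -(2/9)*log2(2/9) = 0.482206. H = 0.352214 + 0.519967 + 0.482206 + 0.482206 = 1.8366

1.8366 bits


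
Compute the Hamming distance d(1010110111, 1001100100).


Count differing positions: . . ^ ^ . ^ . . ^ ^ = 5 differences

5


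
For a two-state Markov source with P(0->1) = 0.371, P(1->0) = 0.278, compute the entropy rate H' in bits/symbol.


Stationary distribution: pi_0 = p10/(p01+p10) = 0.4284, pi_1 = 0.5716. Entropy rate H' = pi_0*H(p01) + pi_1*H(p10) = 0.4284*0.9514 + 0.5716*0.8527 = 0.895

0.895 bits/symbol


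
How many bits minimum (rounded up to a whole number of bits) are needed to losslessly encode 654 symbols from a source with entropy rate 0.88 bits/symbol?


Minimum bits >= n * H = 654 * 0.88 = 575.52, rounded up to a whole number of bits = 576

576 bits


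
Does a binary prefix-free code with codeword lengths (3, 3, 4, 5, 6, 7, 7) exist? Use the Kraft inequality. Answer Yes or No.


Kraft sum = sum(2^(-l_i)) = 0.375, need <= 1. Result: satisfied (a binary prefix-free code with these lengths exists)

Yes


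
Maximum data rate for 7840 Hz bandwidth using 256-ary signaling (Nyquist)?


Rate = 2 * B * log2(M) = 2 * 7840 * 8.0 = 125440.0

125440.0 bps


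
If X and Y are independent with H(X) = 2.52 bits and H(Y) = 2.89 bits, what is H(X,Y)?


For independent variables, H(X,Y) = H(X) + H(Y) = 2.52 + 2.89 = 5.41

5.41 bits


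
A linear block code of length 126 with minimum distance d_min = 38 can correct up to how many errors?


Correction capability = floor((d-1)/2) = floor((38-1)/2) = 18

18 errors


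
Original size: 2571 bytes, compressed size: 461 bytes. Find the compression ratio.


Ratio = original / compressed = 2571 / 461 = 5.577

5.577


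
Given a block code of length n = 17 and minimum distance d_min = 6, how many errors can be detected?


Detection capability = d_min - 1 = 6 - 1 = 5

5 errors


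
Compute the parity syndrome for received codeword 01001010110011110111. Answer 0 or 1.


Syndrome = XOR of all bits = 0 XOR 1 XOR 0 XOR 0 XOR 1 XOR 0 XOR 1 XOR 0 XOR 1 XOR 1 XOR 0 XOR 0 XOR 1 XOR 1 XOR 1 XOR 1 XOR 0 XOR 1 XOR 1 XOR 1 = 0

0


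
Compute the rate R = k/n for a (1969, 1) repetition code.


Rate = k/n = 1/1969

1/1969


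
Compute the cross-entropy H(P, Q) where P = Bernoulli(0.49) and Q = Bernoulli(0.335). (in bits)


H(P,Q) = -p*log2(q) - (1-p)*log2(1-q). -0.49*log2(0.335) = 0.773106; -0.51*log2(0.665) = 0.300173. H(P,Q) = 0.773106 + 0.300173 = 1.0733

1.0733 bits


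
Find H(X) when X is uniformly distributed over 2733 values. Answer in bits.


H = log2(n) = log2(2733) = 11.4163

11.4163 bits


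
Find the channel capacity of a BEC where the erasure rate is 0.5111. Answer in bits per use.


C = 1 - epsilon = 1 - 0.5111 = 0.4889

0.4889 bits


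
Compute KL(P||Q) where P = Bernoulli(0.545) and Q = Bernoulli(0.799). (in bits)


KL = p*log2(p/q) + (1-p)*log2((1-p)/(1-q)) = 0.545*log2(0.545/0.799) + 0.455*log2(0.455/0.201) = 0.2355

0.2355 bits


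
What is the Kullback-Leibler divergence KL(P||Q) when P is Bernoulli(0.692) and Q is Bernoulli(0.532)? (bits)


KL = p*log2(p/q) + (1-p)*log2((1-p)/(1-q)) = 0.692*log2(0.692/0.532) + 0.308*log2(0.308/0.468) = 0.0766

0.0766 bits


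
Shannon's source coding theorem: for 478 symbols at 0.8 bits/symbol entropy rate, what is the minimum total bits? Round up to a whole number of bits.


Minimum bits >= n * H = 478 * 0.8 = 382.4, rounded up to a whole number of bits = 383

383 bits


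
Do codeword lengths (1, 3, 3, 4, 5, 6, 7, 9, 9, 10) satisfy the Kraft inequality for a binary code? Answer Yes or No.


Kraft sum = sum(2^(-l_i)) = 0.8721, need <= 1. Result: satisfied (a binary prefix-free code with these lengths exists)

Yes


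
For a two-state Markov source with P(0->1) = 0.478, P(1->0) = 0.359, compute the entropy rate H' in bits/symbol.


Stationary distribution: pi_0 = p10/(p01+p10) = 0.4289, pi_1 = 0.5711. Entropy rate H' = pi_0*H(p01) + pi_1*H(p10) = 0.4289*0.9986 + 0.5711*0.9418 = 0.9662

0.9662 bits/symbol


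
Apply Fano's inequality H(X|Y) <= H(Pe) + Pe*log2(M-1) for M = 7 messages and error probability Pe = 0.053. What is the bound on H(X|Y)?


H(Pe) = -Pe*log2(Pe) - (1-Pe)*log2(1-Pe) = -0.053*log2(0.053) - 0.947*log2(0.947) = 0.224607 + 0.074400 = 0.299. Pe*log2(M-1) = 0.053*log2(6) = 0.137003. Bound = H(Pe) + Pe*log2(M-1) = 0.224607 + 0.074400 + 0.137003 = 0.436

0.436 bits


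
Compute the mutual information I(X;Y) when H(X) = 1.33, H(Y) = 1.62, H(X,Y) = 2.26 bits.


I(X;Y) = H(X) + H(Y) - H(X,Y) = 1.33 + 1.62 - 2.26 = 0.69

0.69 bits


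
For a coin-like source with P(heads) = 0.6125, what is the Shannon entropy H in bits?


H = -p*log2(p) - (1-p)*log2(1-p). -0.6125*log2(0.6125) = 0.433171; -0.3875*log2(0.3875) = 0.529996. H = 0.433171 + 0.529996 = 0.9632

0.9632 bits


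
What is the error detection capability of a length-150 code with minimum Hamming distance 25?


Detection capability = d_min - 1 = 25 - 1 = 24

24 errors


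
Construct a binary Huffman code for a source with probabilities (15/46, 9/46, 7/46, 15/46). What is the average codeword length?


Huffman construction (repeatedly merge the two least-probable nodes; each merge adds 1 bit to every symbol beneath it): 7/46 + 9/46 = 8/23; 15/46 + 15/46 = 15/23; 8/23 + 15/23 = 1. Resulting codeword lengths (in the order the probabilities were given): (2, 2, 2, 2). L_avg = sum(p_i * l_i) = 15/46*2 + 9/46*2 + 7/46*2 + 15/46*2 = 2

2.0 bits


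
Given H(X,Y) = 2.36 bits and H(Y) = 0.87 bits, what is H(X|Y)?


H(X|Y) = H(X,Y) - H(Y) = 2.36 - 0.87 = 1.49

1.49 bits


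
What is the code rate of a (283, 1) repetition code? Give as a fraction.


Rate = k/n = 1/283

1/283


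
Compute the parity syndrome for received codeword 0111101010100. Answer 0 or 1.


Syndrome = XOR of all bits = 0 XOR 1 XOR 1 XOR 1 XOR 1 XOR 0 XOR 1 XOR 0 XOR 1 XOR 0 XOR 1 XOR 0 XOR 0 = 1

1


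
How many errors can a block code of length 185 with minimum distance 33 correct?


Correction capability = floor((d-1)/2) = floor((33-1)/2) = 16

16 errors


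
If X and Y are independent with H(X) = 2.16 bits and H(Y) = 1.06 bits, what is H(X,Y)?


For independent variables, H(X,Y) = H(X) + H(Y) = 2.16 + 1.06 = 3.22

3.22 bits


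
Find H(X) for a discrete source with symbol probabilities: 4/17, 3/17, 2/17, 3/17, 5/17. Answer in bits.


H = -sum(p_i * log2(p_i)). Terms: -(4/17)*log2(4/17) = 0.491168; -(3/17)*log2(3/17) = 0.441618; -(2/17)*log2(2/17) = 0.363231; -(3/17)*log2(3/17) = 0.441618; -(5/17)*log2(5/17) = 0.519275. H = 0.491168 + 0.441618 + 0.363231 + 0.441618 + 0.519275 = 2.2569

2.2569 bits


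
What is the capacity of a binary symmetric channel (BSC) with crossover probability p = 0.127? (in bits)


H(p) = -p*log2(p) - (1-p)*log2(1-p) = -0.127*log2(0.127) - 0.873*log2(0.873) = 0.378092 + 0.171061 = 0.5492. C = 1 - H(p) = 1 - 0.5492 = 0.4508

0.4508 bits


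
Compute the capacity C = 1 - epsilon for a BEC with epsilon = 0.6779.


C = 1 - epsilon = 1 - 0.6779 = 0.3221

0.3221 bits


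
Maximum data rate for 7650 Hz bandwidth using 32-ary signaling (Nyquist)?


Rate = 2 * B * log2(M) = 2 * 7650 * 5.0 = 76500.0

76500.0 bps


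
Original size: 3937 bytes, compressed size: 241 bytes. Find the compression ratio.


Ratio = original / compressed = 3937 / 241 = 16.3361

16.3361


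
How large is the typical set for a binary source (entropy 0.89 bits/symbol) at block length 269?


log2|A_typical| = nH = 269 * 0.89 = 239.41, so |A_typical| ~ 2^239.41 = 1.174e+72

1.174e+72


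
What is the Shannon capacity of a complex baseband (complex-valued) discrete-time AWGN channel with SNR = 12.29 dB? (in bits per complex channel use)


SNR_linear = 10^(12.29/10) = 16.9434; C = log2(1 + SNR_linear) = log2(1 + 16.9434) = 4.1654

4.1654 bits/channel use


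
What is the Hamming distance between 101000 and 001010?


Count differing positions: ^ . . . ^ . = 2 differences

2


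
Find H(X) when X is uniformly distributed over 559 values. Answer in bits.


H = log2(n) = log2(559) = 9.1267

9.1267 bits


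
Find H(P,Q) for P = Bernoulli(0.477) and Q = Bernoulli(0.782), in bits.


H(P,Q) = -p*log2(q) - (1-p)*log2(1-q). -0.477*log2(0.782) = 0.169220; -0.523*log2(0.218) = 1.149345. H(P,Q) = 0.169220 + 1.149345 = 1.3186

1.3186 bits


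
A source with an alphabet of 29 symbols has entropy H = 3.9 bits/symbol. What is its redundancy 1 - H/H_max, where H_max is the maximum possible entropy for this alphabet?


H_max = log2(K) = log2(29) = 4.858 bits/symbol. Redundancy = 1 - H/H_max = 1 - 3.9/4.858 = 1 - 0.8028 = 0.1972

0.1972


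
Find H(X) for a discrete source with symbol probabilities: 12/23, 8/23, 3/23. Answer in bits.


H = -sum(p_i * log2(p_i)). Terms: -(12/23)*log2(12/23) = 0.489704; -(8/23)*log2(8/23) = 0.529935; -(3/23)*log2(3/23) = 0.383296. H = 0.489704 + 0.529935 + 0.383296 = 1.4029

1.4029 bits


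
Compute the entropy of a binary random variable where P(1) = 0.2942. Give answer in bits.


H = -p*log2(p) - (1-p)*log2(1-p). -0.2942*log2(0.2942) = 0.519301; -0.7058*log2(0.7058) = 0.354784. H = 0.519301 + 0.354784 = 0.8741

0.8741 bits


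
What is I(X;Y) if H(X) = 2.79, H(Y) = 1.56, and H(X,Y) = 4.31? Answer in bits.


I(X;Y) = H(X) + H(Y) - H(X,Y) = 2.79 + 1.56 - 4.31 = 0.04

0.04 bits


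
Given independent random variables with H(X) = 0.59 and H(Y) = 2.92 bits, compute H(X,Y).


For independent variables, H(X,Y) = H(X) + H(Y) = 0.59 + 2.92 = 3.51

3.51 bits


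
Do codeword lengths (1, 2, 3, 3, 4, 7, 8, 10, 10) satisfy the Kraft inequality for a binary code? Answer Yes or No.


Kraft sum = sum(2^(-l_i)) = 1.0762, need <= 1. Result: violated (a binary prefix-free code with these lengths cannot exist)

No


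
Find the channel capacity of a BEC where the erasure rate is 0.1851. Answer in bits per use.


C = 1 - epsilon = 1 - 0.1851 = 0.8149

0.8149 bits


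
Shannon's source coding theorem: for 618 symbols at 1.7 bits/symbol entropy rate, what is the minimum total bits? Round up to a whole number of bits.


Minimum bits >= n * H = 618 * 1.7 = 1050.6, rounded up to a whole number of bits = 1051

1051 bits


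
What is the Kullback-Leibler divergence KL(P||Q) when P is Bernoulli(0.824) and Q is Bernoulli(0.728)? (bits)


KL = p*log2(p/q) + (1-p)*log2((1-p)/(1-q)) = 0.824*log2(0.824/0.728) + 0.176*log2(0.176/0.272) = 0.0367

0.0367 bits


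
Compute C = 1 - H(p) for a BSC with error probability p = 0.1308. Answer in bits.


H(p) = -p*log2(p) - (1-p)*log2(1-p) = -0.1308*log2(0.1308) - 0.8692*log2(0.8692) = 0.383841 + 0.175787 = 0.5596. C = 1 - H(p) = 1 - 0.5596 = 0.4404

0.4404 bits


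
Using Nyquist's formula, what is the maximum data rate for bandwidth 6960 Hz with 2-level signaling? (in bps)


Rate = 2 * B * log2(M) = 2 * 6960 * 1.0 = 13920.0

13920.0 bps


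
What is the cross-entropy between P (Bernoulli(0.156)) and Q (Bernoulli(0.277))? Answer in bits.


H(P,Q) = -p*log2(q) - (1-p)*log2(1-q). -0.156*log2(0.277) = 0.288919; -0.844*log2(0.723) = 0.394935. H(P,Q) = 0.288919 + 0.394935 = 0.6839

0.6839 bits


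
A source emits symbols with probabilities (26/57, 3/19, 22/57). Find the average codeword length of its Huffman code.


Huffman construction (repeatedly merge the two least-probable nodes; each merge adds 1 bit to every symbol beneath it): 3/19 + 22/57 = 31/57; 26/57 + 31/57 = 1. Resulting codeword lengths (in the order the probabilities were given): (1, 2, 2). L_avg = sum(p_i * l_i) = 26/57*1 + 3/19*2 + 22/57*2 = 88/57 = 1.5439

1.5439 bits


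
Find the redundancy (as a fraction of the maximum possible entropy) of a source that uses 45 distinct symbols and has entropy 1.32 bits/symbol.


H_max = log2(K) = log2(45) = 5.4919 bits/symbol. Redundancy = 1 - H/H_max = 1 - 1.32/5.4919 = 1 - 0.2404 = 0.7596

0.7596


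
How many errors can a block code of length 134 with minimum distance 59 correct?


Correction capability = floor((d-1)/2) = floor((59-1)/2) = 29

29 errors


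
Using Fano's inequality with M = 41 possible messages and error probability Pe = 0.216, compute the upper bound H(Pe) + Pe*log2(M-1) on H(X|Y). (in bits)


H(Pe) = -Pe*log2(Pe) - (1-Pe)*log2(1-Pe) = -0.216*log2(0.216) - 0.784*log2(0.784) = 0.477554 + 0.275242 = 0.7528. Pe*log2(M-1) = 0.216*log2(40) = 1.149536. Bound = H(Pe) + Pe*log2(M-1) = 0.477554 + 0.275242 + 1.149536 = 1.9023

1.9023 bits


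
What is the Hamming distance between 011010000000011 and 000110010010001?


Count differing positions: . ^ ^ ^ . . . ^ . . ^ . . ^ . = 6 differences

6


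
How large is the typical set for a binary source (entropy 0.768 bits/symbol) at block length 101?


log2|A_typical| = nH = 101 * 0.768 = 77.568, so |A_typical| ~ 2^77.568 = 2.240e+23

2.240e+23


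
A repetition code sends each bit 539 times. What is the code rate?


Rate = k/n = 1/539

1/539


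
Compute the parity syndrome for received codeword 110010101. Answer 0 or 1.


Syndrome = XOR of all bits = 1 XOR 1 XOR 0 XOR 0 XOR 1 XOR 0 XOR 1 XOR 0 XOR 1 = 1

1


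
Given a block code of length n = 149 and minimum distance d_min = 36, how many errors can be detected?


Detection capability = d_min - 1 = 36 - 1 = 35

35 errors


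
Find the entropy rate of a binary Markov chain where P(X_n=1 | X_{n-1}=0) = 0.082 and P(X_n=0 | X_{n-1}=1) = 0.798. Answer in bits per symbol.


Stationary distribution: pi_0 = p10/(p01+p10) = 0.9068, pi_1 = 0.0932. Entropy rate H' = pi_0*H(p01) + pi_1*H(p10) = 0.9068*0.4092 + 0.0932*0.7259 = 0.4387

0.4387 bits/symbol


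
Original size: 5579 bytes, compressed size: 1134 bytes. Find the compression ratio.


Ratio = original / compressed = 5579 / 1134 = 4.9198

4.9198


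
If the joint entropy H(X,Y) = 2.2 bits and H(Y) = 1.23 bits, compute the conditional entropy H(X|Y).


H(X|Y) = H(X,Y) - H(Y) = 2.2 - 1.23 = 0.97

0.97 bits


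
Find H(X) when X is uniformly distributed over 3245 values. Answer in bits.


H = log2(n) = log2(3245) = 11.664

11.664 bits


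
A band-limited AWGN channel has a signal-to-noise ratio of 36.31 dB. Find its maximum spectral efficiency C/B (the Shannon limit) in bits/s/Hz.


SNR_linear = 10^(36.31/10) = 4275.6289; C/B = log2(1 + SNR_linear) = log2(1 + 4275.6289) = 12.0623

12.0623 bits/s/Hz


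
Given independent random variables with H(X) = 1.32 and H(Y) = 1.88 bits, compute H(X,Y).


For independent variables, H(X,Y) = H(X) + H(Y) = 1.32 + 1.88 = 3.2

3.2 bits


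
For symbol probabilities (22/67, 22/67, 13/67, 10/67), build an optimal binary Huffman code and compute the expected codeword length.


Huffman construction (repeatedly merge the two least-probable nodes; each merge adds 1 bit to every symbol beneath it): 10/67 + 13/67 = 23/67; 22/67 + 22/67 = 44/67; 23/67 + 44/67 = 1. Resulting codeword lengths (in the order the probabilities were given): (2, 2, 2, 2). L_avg = sum(p_i * l_i) = 22/67*2 + 22/67*2 + 13/67*2 + 10/67*2 = 2

2.0 bits


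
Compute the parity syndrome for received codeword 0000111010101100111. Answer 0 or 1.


Syndrome = XOR of all bits = 0 XOR 0 XOR 0 XOR 0 XOR 1 XOR 1 XOR 1 XOR 0 XOR 1 XOR 0 XOR 1 XOR 0 XOR 1 XOR 1 XOR 0 XOR 0 XOR 1 XOR 1 XOR 1 = 0

0


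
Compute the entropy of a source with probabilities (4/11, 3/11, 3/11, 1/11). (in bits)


H = -sum(p_i * log2(p_i)). Terms: -(4/11)*log2(4/11) = 0.530702; -(3/11)*log2(3/11) = 0.511219; -(3/11)*log2(3/11) = 0.511219; -(1/11)*log2(1/11) = 0.314494. H = 0.530702 + 0.511219 + 0.511219 + 0.314494 = 1.8676

1.8676 bits


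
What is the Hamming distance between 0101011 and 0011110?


Count differing positions: . ^ ^ . ^ . ^ = 4 differences

4


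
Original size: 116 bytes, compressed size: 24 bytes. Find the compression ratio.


Ratio = original / compressed = 116 / 24 = 4.8333

4.8333


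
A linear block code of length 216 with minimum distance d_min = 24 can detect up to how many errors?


Detection capability = d_min - 1 = 24 - 1 = 23

23 errors


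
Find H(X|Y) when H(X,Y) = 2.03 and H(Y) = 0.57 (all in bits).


H(X|Y) = H(X,Y) - H(Y) = 2.03 - 0.57 = 1.46

1.46 bits


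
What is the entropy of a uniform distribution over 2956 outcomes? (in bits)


H = log2(n) = log2(2956) = 11.5294

11.5294 bits


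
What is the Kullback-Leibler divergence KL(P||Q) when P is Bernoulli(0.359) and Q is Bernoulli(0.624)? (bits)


KL = p*log2(p/q) + (1-p)*log2((1-p)/(1-q)) = 0.359*log2(0.359/0.624) + 0.641*log2(0.641/0.376) = 0.207

0.207 bits


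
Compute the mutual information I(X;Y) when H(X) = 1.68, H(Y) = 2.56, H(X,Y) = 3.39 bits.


I(X;Y) = H(X) + H(Y) - H(X,Y) = 1.68 + 2.56 - 3.39 = 0.85

0.85 bits


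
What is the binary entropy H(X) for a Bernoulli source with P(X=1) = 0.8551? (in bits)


H = -p*log2(p) - (1-p)*log2(1-p). -0.8551*log2(0.8551) = 0.193111; -0.1449*log2(0.1449) = 0.403818. H = 0.193111 + 0.403818 = 0.5969

0.5969 bits


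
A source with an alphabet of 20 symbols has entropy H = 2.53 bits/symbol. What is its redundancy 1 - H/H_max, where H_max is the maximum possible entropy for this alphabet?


H_max = log2(K) = log2(20) = 4.3219 bits/symbol. Redundancy = 1 - H/H_max = 1 - 2.53/4.3219 = 1 - 0.5854 = 0.4146

0.4146


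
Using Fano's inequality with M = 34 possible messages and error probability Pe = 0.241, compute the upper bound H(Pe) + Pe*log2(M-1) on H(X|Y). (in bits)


H(Pe) = -Pe*log2(Pe) - (1-Pe)*log2(1-Pe) = -0.241*log2(0.241) - 0.759*log2(0.759) = 0.494748 + 0.301952 = 0.7967. Pe*log2(M-1) = 0.241*log2(33) = 1.215699. Bound = H(Pe) + Pe*log2(M-1) = 0.494748 + 0.301952 + 1.215699 = 2.0124

2.0124 bits


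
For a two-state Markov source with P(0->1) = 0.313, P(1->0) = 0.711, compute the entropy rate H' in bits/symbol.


Stationary distribution: pi_0 = p10/(p01+p10) = 0.6943, pi_1 = 0.3057. Entropy rate H' = pi_0*H(p01) + pi_1*H(p10) = 0.6943*0.8966 + 0.3057*0.8674 = 0.8877

0.8877 bits/symbol


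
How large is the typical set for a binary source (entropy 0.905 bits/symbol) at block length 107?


log2|A_typical| = nH = 107 * 0.905 = 96.835, so |A_typical| ~ 2^96.835 = 1.413e+29

1.413e+29


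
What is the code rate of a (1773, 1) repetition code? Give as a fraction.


Rate = k/n = 1/1773

1/1773


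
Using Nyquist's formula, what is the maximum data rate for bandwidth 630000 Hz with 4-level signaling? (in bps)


Rate = 2 * B * log2(M) = 2 * 630000 * 2.0 = 2520000.0

2520000.0 bps


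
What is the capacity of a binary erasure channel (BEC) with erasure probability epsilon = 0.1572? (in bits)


C = 1 - epsilon = 1 - 0.1572 = 0.8428

0.8428 bits


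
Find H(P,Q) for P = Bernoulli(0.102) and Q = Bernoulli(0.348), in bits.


H(P,Q) = -p*log2(q) - (1-p)*log2(1-q). -0.102*log2(0.348) = 0.155330; -0.898*log2(0.652) = 0.554116. H(P,Q) = 0.155330 + 0.554116 = 0.7094

0.7094 bits


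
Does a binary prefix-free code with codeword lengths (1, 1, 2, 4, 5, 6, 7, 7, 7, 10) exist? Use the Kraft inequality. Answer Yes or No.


Kraft sum = sum(2^(-l_i)) = 1.3838, need <= 1. Result: violated (a binary prefix-free code with these lengths cannot exist)

No


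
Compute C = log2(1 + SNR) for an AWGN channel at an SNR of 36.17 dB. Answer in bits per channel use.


SNR_linear = 10^(36.17/10) = 4139.9967; C = log2(1 + SNR_linear) = log2(1 + 4139.9967) = 12.0158

12.0158 bits/channel use


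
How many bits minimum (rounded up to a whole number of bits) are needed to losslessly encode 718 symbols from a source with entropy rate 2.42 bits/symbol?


Minimum bits >= n * H = 718 * 2.42 = 1737.56, rounded up to a whole number of bits = 1738

1738 bits


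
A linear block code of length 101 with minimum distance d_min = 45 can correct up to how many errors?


Correction capability = floor((d-1)/2) = floor((45-1)/2) = 22

22 errors


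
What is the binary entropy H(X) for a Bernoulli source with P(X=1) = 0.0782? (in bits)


H = -p*log2(p) - (1-p)*log2(1-p). -0.0782*log2(0.0782) = 0.287517; -0.9218*log2(0.9218) = 0.108288. H = 0.287517 + 0.108288 = 0.3958

0.3958 bits


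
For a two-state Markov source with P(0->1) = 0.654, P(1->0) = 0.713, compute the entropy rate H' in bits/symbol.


Stationary distribution: pi_0 = p10/(p01+p10) = 0.5216, pi_1 = 0.4784. Entropy rate H' = pi_0*H(p01) + pi_1*H(p10) = 0.5216*0.9304 + 0.4784*0.8648 = 0.899

0.899 bits/symbol


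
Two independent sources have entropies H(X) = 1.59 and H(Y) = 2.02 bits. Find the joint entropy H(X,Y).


For independent variables, H(X,Y) = H(X) + H(Y) = 1.59 + 2.02 = 3.61

3.61 bits


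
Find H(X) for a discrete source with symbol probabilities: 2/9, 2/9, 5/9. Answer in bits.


H = -sum(p_i * log2(p_i)). Terms: -(2/9)*log2(2/9) = 0.482206; -(2/9)*log2(2/9) = 0.482206; -(5/9)*log2(5/9) = 0.471109. H = 0.482206 + 0.482206 + 0.471109 = 1.4355

1.4355 bits


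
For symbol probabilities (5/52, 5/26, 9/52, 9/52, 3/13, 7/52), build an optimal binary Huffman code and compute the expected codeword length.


Huffman construction (repeatedly merge the two least-probable nodes; each merge adds 1 bit to every symbol beneath it): 5/52 + 7/52 = 3/13; 9/52 + 9/52 = 9/26; 5/26 + 3/13 = 11/26; 3/13 + 9/26 = 15/26; 11/26 + 15/26 = 1. Resulting codeword lengths (in the order the probabilities were given): (3, 2, 3, 3, 2, 3). L_avg = sum(p_i * l_i) = 5/52*3 + 5/26*2 + 9/52*3 + 9/52*3 + 3/13*2 + 7/52*3 = 67/26 = 2.5769

2.5769 bits


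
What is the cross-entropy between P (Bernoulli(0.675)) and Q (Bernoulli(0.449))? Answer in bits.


H(P,Q) = -p*log2(q) - (1-p)*log2(1-q). -0.675*log2(0.449) = 0.779769; -0.325*log2(0.551) = 0.279460. H(P,Q) = 0.779769 + 0.279460 = 1.0592

1.0592 bits


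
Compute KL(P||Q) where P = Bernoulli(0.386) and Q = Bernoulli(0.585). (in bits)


KL = p*log2(p/q) + (1-p)*log2((1-p)/(1-q)) = 0.386*log2(0.386/0.585) + 0.614*log2(0.614/0.415) = 0.1155

0.1155 bits


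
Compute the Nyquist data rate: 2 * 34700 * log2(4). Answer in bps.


Rate = 2 * B * log2(M) = 2 * 34700 * 2.0 = 138800.0

138800.0 bps


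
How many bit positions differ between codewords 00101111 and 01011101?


Count differing positions: . ^ ^ ^ . . ^ . = 4 differences

4


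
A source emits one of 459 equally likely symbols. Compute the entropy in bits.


H = log2(n) = log2(459) = 8.8424

8.8424 bits


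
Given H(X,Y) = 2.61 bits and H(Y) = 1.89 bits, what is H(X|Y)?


H(X|Y) = H(X,Y) - H(Y) = 2.61 - 1.89 = 0.72

0.72 bits


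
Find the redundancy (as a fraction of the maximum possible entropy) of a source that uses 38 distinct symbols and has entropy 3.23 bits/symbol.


H_max = log2(K) = log2(38) = 5.2479 bits/symbol. Redundancy = 1 - H/H_max = 1 - 3.23/5.2479 = 1 - 0.6155 = 0.3845

0.3845


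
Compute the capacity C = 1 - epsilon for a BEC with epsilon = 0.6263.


C = 1 - epsilon = 1 - 0.6263 = 0.3737

0.3737 bits


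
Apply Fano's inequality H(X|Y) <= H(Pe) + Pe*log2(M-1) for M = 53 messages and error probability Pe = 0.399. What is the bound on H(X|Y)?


H(Pe) = -Pe*log2(Pe) - (1-Pe)*log2(1-Pe) = -0.399*log2(0.399) - 0.601*log2(0.601) = 0.528890 + 0.441472 = 0.9704. Pe*log2(M-1) = 0.399*log2(52) = 2.274475. Bound = H(Pe) + Pe*log2(M-1) = 0.528890 + 0.441472 + 2.274475 = 3.2448

3.2448 bits


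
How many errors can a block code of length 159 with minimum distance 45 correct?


Correction capability = floor((d-1)/2) = floor((45-1)/2) = 22

22 errors


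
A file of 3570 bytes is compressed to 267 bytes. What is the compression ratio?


Ratio = original / compressed = 3570 / 267 = 13.3708

13.3708


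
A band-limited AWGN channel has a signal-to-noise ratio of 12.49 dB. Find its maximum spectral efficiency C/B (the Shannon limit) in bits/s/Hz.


SNR_linear = 10^(12.49/10) = 17.7419; C/B = log2(1 + SNR_linear) = log2(1 + 17.7419) = 4.2282

4.2282 bits/s/Hz


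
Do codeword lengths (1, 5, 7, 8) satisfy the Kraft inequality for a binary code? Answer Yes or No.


Kraft sum = sum(2^(-l_i)) = 0.543, need <= 1. Result: satisfied (a binary prefix-free code with these lengths exists)

Yes


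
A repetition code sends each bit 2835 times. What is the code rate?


Rate = k/n = 1/2835

1/2835


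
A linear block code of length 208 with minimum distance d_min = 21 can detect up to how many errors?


Detection capability = d_min - 1 = 21 - 1 = 20

20 errors


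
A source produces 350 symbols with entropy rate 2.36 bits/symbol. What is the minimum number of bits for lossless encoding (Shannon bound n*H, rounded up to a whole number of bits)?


Minimum bits >= n * H = 350 * 2.36 = 826.0, rounded up to a whole number of bits = 826

826 bits


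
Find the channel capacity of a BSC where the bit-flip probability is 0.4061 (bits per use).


H(p) = -p*log2(p) - (1-p)*log2(1-p) = -0.4061*log2(0.4061) - 0.5939*log2(0.5939) = 0.527968 + 0.446439 = 0.9744. C = 1 - H(p) = 1 - 0.9744 = 0.0256

0.0256 bits


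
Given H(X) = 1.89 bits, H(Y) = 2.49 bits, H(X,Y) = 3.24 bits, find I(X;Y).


I(X;Y) = H(X) + H(Y) - H(X,Y) = 1.89 + 2.49 - 3.24 = 1.14

1.14 bits


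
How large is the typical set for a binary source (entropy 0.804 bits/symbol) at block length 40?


log2|A_typical| = nH = 40 * 0.804 = 32.16, so |A_typical| ~ 2^32.16 = 4.799e+09

4.799e+09


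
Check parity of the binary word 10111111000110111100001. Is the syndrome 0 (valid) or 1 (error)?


Syndrome = XOR of all bits = 1 XOR 0 XOR 1 XOR 1 XOR 1 XOR 1 XOR 1 XOR 1 XOR 0 XOR 0 XOR 0 XOR 1 XOR 1 XOR 0 XOR 1 XOR 1 XOR 1 XOR 1 XOR 0 XOR 0 XOR 0 XOR 0 XOR 1 = 0

0


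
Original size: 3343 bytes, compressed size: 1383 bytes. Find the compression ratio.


Ratio = original / compressed = 3343 / 1383 = 2.4172

2.4172


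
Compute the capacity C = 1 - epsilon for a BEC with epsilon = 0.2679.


C = 1 - epsilon = 1 - 0.2679 = 0.7321

0.7321 bits


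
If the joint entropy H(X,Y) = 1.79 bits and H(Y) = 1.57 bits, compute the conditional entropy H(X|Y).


H(X|Y) = H(X,Y) - H(Y) = 1.79 - 1.57 = 0.22

0.22 bits


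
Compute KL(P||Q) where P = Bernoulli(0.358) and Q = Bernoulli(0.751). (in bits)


KL = p*log2(p/q) + (1-p)*log2((1-p)/(1-q)) = 0.358*log2(0.358/0.751) + 0.642*log2(0.642/0.249) = 0.4946

0.4946 bits


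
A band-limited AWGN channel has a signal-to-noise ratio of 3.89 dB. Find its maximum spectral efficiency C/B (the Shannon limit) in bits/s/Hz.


SNR_linear = 10^(3.89/10) = 2.4491; C/B = log2(1 + SNR_linear) = log2(1 + 2.4491) = 1.7862

1.7862 bits/s/Hz


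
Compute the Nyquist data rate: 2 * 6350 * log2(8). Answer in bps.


Rate = 2 * B * log2(M) = 2 * 6350 * 3.0 = 38100.0

38100.0 bps


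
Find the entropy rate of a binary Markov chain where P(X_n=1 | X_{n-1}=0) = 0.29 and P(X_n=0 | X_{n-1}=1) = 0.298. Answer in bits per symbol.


Stationary distribution: pi_0 = p10/(p01+p10) = 0.5068, pi_1 = 0.4932. Entropy rate H' = pi_0*H(p01) + pi_1*H(p10) = 0.5068*0.8687 + 0.4932*0.8788 = 0.8737

0.8737 bits/symbol


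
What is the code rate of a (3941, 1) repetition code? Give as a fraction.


Rate = k/n = 1/3941

1/3941


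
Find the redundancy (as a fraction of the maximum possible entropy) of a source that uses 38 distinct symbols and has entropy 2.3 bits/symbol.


H_max = log2(K) = log2(38) = 5.2479 bits/symbol. Redundancy = 1 - H/H_max = 1 - 2.3/5.2479 = 1 - 0.4383 = 0.5617

0.5617


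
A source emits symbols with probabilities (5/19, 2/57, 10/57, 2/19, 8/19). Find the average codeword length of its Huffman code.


Huffman construction (repeatedly merge the two least-probable nodes; each merge adds 1 bit to every symbol beneath it): 2/57 + 2/19 = 8/57; 8/57 + 10/57 = 6/19; 5/19 + 6/19 = 11/19; 8/19 + 11/19 = 1. Resulting codeword lengths (in the order the probabilities were given): (2, 4, 3, 4, 1). L_avg = sum(p_i * l_i) = 5/19*2 + 2/57*4 + 10/57*3 + 2/19*4 + 8/19*1 = 116/57 = 2.0351

2.0351 bits


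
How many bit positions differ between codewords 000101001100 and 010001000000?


Count differing positions: . ^ . ^ . . . . ^ ^ . . = 4 differences

4


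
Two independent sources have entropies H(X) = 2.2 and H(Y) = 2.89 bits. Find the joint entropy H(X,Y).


For independent variables, H(X,Y) = H(X) + H(Y) = 2.2 + 2.89 = 5.09

5.09 bits


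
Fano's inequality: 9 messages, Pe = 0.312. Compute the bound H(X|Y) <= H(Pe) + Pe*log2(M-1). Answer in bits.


H(Pe) = -Pe*log2(Pe) - (1-Pe)*log2(1-Pe) = -0.312*log2(0.312) - 0.688*log2(0.688) = 0.524279 + 0.371189 = 0.8955. Pe*log2(M-1) = 0.312*log2(8) = 0.936000. Bound = H(Pe) + Pe*log2(M-1) = 0.524279 + 0.371189 + 0.936000 = 1.8315

1.8315 bits


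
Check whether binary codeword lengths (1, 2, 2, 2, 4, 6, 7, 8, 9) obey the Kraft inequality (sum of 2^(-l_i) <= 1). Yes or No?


Kraft sum = sum(2^(-l_i)) = 1.3418, need <= 1. Result: violated (a binary prefix-free code with these lengths cannot exist)

No


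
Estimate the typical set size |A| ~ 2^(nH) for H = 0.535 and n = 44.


log2|A_typical| = nH = 44 * 0.535 = 23.54, so |A_typical| ~ 2^23.54 = 1.220e+07

1.220e+07


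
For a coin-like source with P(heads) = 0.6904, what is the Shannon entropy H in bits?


H = -p*log2(p) - (1-p)*log2(1-p). -0.6904*log2(0.6904) = 0.369016; -0.3096*log2(0.3096) = 0.523695. H = 0.369016 + 0.523695 = 0.8927

0.8927 bits


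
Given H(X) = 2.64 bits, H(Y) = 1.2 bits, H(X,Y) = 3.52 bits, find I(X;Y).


I(X;Y) = H(X) + H(Y) - H(X,Y) = 2.64 + 1.2 - 3.52 = 0.32

0.32 bits


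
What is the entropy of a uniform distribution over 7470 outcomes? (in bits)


H = log2(n) = log2(7470) = 12.8669

12.8669 bits


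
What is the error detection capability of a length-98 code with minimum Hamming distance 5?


Detection capability = d_min - 1 = 5 - 1 = 4

4 errors


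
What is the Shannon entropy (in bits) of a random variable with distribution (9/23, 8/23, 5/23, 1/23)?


H = -sum(p_i * log2(p_i)). Terms: -(9/23)*log2(9/23) = 0.529684; -(8/23)*log2(8/23) = 0.529935; -(5/23)*log2(5/23) = 0.478616; -(1/23)*log2(1/23) = 0.196677. H = 0.529684 + 0.529935 + 0.478616 + 0.196677 = 1.7349

1.7349 bits


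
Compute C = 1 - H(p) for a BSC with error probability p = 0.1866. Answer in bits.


H(p) = -p*log2(p) - (1-p)*log2(1-p) = -0.1866*log2(0.1866) - 0.8134*log2(0.8134) = 0.451941 + 0.242363 = 0.6943. C = 1 - H(p) = 1 - 0.6943 = 0.3057

0.3057 bits


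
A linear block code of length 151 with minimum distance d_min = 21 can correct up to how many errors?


Correction capability = floor((d-1)/2) = floor((21-1)/2) = 10

10 errors


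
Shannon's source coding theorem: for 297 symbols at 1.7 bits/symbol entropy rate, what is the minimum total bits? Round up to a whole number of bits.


Minimum bits >= n * H = 297 * 1.7 = 504.9, rounded up to a whole number of bits = 505

505 bits


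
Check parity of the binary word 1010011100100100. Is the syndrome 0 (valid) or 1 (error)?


Syndrome = XOR of all bits = 1 XOR 0 XOR 1 XOR 0 XOR 0 XOR 1 XOR 1 XOR 1 XOR 0 XOR 0 XOR 1 XOR 0 XOR 0 XOR 1 XOR 0 XOR 0 = 1

1


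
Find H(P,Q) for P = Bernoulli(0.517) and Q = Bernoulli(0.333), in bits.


H(P,Q) = -p*log2(q) - (1-p)*log2(1-q). -0.517*log2(0.333) = 0.820172; -0.483*log2(0.667) = 0.282189. H(P,Q) = 0.820172 + 0.282189 = 1.1024

1.1024 bits


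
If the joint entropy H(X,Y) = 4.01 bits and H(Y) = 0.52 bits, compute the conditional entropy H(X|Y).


H(X|Y) = H(X,Y) - H(Y) = 4.01 - 0.52 = 3.49

3.49 bits


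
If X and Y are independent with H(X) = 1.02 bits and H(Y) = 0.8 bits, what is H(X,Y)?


For independent variables, H(X,Y) = H(X) + H(Y) = 1.02 + 0.8 = 1.82

1.82 bits


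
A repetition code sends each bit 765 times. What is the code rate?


Rate = k/n = 1/765

1/765


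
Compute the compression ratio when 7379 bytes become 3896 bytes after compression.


Ratio = original / compressed = 7379 / 3896 = 1.894

1.894


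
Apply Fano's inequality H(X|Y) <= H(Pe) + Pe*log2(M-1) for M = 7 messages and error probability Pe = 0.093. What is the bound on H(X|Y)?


H(Pe) = -Pe*log2(Pe) - (1-Pe)*log2(1-Pe) = -0.093*log2(0.093) - 0.907*log2(0.907) = 0.318676 + 0.127729 = 0.4464. Pe*log2(M-1) = 0.093*log2(6) = 0.240402. Bound = H(Pe) + Pe*log2(M-1) = 0.318676 + 0.127729 + 0.240402 = 0.6868

0.6868 bits


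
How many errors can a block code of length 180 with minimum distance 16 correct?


Correction capability = floor((d-1)/2) = floor((16-1)/2) = 7

7 errors


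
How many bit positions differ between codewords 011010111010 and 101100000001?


Count differing positions: ^ ^ . ^ ^ . ^ ^ ^ . ^ ^ = 9 differences

9


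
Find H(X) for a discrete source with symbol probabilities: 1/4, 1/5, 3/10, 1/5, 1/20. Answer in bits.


H = -sum(p_i * log2(p_i)). Terms: -(1/4)*log2(1/4) = 0.500000; -(1/5)*log2(1/5) = 0.464386; -(3/10)*log2(3/10) = 0.521090; -(1/5)*log2(1/5) = 0.464386; -(1/20)*log2(1/20) = 0.216096. H = 0.500000 + 0.464386 + 0.521090 + 0.464386 + 0.216096 = 2.166

2.166 bits


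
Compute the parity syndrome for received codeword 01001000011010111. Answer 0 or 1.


Syndrome = XOR of all bits = 0 XOR 1 XOR 0 XOR 0 XOR 1 XOR 0 XOR 0 XOR 0 XOR 0 XOR 1 XOR 1 XOR 0 XOR 1 XOR 0 XOR 1 XOR 1 XOR 1 = 0

0


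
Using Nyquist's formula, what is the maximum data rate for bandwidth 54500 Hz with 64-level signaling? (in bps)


Rate = 2 * B * log2(M) = 2 * 54500 * 6.0 = 654000.0

654000.0 bps


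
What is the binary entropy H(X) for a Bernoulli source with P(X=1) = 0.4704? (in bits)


H = -p*log2(p) - (1-p)*log2(1-p). -0.4704*log2(0.4704) = 0.511814; -0.5296*log2(0.5296) = 0.485656. H = 0.511814 + 0.485656 = 0.9975

0.9975 bits


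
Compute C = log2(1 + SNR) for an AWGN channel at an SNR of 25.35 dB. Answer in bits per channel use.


SNR_linear = 10^(25.35/10) = 342.7678; C = log2(1 + SNR_linear) = log2(1 + 342.7678) = 8.4253

8.4253 bits/channel use


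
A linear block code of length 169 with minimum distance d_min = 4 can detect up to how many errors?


Detection capability = d_min - 1 = 4 - 1 = 3

3 errors


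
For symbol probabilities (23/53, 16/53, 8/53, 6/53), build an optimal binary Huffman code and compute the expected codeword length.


Huffman construction (repeatedly merge the two least-probable nodes; each merge adds 1 bit to every symbol beneath it): 6/53 + 8/53 = 14/53; 14/53 + 16/53 = 30/53; 23/53 + 30/53 = 1. Resulting codeword lengths (in the order the probabilities were given): (1, 2, 3, 3). L_avg = sum(p_i * l_i) = 23/53*1 + 16/53*2 + 8/53*3 + 6/53*3 = 97/53 = 1.8302

1.8302 bits


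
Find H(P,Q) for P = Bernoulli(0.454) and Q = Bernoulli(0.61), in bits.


H(P,Q) = -p*log2(q) - (1-p)*log2(1-q). -0.454*log2(0.61) = 0.323756; -0.546*log2(0.39) = 0.741716. H(P,Q) = 0.323756 + 0.741716 = 1.0655

1.0655 bits


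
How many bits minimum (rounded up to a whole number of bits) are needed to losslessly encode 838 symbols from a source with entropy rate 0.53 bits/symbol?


Minimum bits >= n * H = 838 * 0.53 = 444.14, rounded up to a whole number of bits = 445

445 bits


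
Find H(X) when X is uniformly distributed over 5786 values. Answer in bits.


H = log2(n) = log2(5786) = 12.4984

12.4984 bits


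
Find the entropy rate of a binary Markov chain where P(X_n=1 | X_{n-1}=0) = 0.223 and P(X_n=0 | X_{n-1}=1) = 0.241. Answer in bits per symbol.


Stationary distribution: pi_0 = p10/(p01+p10) = 0.5194, pi_1 = 0.4806. Entropy rate H' = pi_0*H(p01) + pi_1*H(p10) = 0.5194*0.7656 + 0.4806*0.7967 = 0.7806

0.7806 bits/symbol


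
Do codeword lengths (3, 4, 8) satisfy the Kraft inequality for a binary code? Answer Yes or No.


Kraft sum = sum(2^(-l_i)) = 0.1914, need <= 1. Result: satisfied (a binary prefix-free code with these lengths exists)

Yes


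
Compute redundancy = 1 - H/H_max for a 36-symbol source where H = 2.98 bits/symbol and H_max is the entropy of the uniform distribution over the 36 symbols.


H_max = log2(K) = log2(36) = 5.1699 bits/symbol. Redundancy = 1 - H/H_max = 1 - 2.98/5.1699 = 1 - 0.5764 = 0.4236

0.4236


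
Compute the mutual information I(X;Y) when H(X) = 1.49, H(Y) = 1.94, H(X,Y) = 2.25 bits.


I(X;Y) = H(X) + H(Y) - H(X,Y) = 1.49 + 1.94 - 2.25 = 1.18

1.18 bits


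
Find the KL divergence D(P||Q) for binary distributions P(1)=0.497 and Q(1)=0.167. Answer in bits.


KL = p*log2(p/q) + (1-p)*log2((1-p)/(1-q)) = 0.497*log2(0.497/0.167) + 0.503*log2(0.503/0.833) = 0.4159

0.4159 bits


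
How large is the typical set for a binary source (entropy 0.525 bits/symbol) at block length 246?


log2|A_typical| = nH = 246 * 0.525 = 129.15, so |A_typical| ~ 2^129.15 = 7.551e+38

7.551e+38


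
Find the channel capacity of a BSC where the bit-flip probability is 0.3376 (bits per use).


H(p) = -p*log2(p) - (1-p)*log2(1-p) = -0.3376*log2(0.3376) - 0.6624*log2(0.6624) = 0.528889 + 0.393615 = 0.9225. C = 1 - H(p) = 1 - 0.9225 = 0.0775

0.0775 bits


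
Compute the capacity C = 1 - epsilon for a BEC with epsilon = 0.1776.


C = 1 - epsilon = 1 - 0.1776 = 0.8224

0.8224 bits
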